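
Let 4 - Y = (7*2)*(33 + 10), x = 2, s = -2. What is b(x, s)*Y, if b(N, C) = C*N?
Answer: 2392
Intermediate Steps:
Y = -598 (Y = 4 - 7*2*(33 + 10) = 4 - 14*43 = 4 - 1*602 = 4 - 602 = -598)
b(x, s)*Y = -2*2*(-598) = -4*(-598) = 2392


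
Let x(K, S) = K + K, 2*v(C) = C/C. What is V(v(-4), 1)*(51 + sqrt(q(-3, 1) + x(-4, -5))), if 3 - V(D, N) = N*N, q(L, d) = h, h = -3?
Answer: 102 + 2*I*sqrt(11) ≈ 102.0 + 6.6332*I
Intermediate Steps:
v(C) = 1/2 (v(C) = (C/C)/2 = (1/2)*1 = 1/2)
q(L, d) = -3
x(K, S) = 2*K
V(D, N) = 3 - N**2 (V(D, N) = 3 - N*N = 3 - N**2)
V(v(-4), 1)*(51 + sqrt(q(-3, 1) + x(-4, -5))) = (3 - 1*1**2)*(51 + sqrt(-3 + 2*(-4))) = (3 - 1*1)*(51 + sqrt(-3 - 8)) = (3 - 1)*(51 + sqrt(-11)) = 2*(51 + I*sqrt(11)) = 102 + 2*I*sqrt(11)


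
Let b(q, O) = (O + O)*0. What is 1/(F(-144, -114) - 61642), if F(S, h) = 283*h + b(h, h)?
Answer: -1/93904 ≈ -1.0649e-5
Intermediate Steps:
b(q, O) = 0 (b(q, O) = (2*O)*0 = 0)
F(S, h) = 283*h (F(S, h) = 283*h + 0 = 283*h)
1/(F(-144, -114) - 61642) = 1/(283*(-114) - 61642) = 1/(-32262 - 61642) = 1/(-93904) = -1/93904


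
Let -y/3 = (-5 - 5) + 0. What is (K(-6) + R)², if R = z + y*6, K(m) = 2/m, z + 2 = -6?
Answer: 265225/9 ≈ 29469.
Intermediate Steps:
z = -8 (z = -2 - 6 = -8)
y = 30 (y = -3*((-5 - 5) + 0) = -3*(-10 + 0) = -3*(-10) = 30)
R = 172 (R = -8 + 30*6 = -8 + 180 = 172)
(K(-6) + R)² = (2/(-6) + 172)² = (2*(-⅙) + 172)² = (-⅓ + 172)² = (515/3)² = 265225/9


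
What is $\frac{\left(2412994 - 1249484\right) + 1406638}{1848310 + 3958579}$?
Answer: $\frac{82908}{187319} \approx 0.4426$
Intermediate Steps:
$\frac{\left(2412994 - 1249484\right) + 1406638}{1848310 + 3958579} = \frac{1163510 + 1406638}{5806889} = 2570148 \cdot \frac{1}{5806889} = \frac{82908}{187319}$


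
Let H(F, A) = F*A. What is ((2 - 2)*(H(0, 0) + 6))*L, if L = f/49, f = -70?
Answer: 0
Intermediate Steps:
H(F, A) = A*F
L = -10/7 (L = -70/49 = -70*1/49 = -10/7 ≈ -1.4286)
((2 - 2)*(H(0, 0) + 6))*L = ((2 - 2)*(0*0 + 6))*(-10/7) = (0*(0 + 6))*(-10/7) = (0*6)*(-10/7) = 0*(-10/7) = 0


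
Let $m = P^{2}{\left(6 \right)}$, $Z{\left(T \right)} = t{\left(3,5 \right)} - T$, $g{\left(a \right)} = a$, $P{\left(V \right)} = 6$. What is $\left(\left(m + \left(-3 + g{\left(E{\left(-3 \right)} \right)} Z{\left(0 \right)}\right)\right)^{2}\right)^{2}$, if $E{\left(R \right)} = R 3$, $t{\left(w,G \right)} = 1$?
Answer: $331776$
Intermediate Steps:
$E{\left(R \right)} = 3 R$
$Z{\left(T \right)} = 1 - T$
$m = 36$ ($m = 6^{2} = 36$)
$\left(\left(m + \left(-3 + g{\left(E{\left(-3 \right)} \right)} Z{\left(0 \right)}\right)\right)^{2}\right)^{2} = \left(\left(36 + \left(-3 + 3 \left(-3\right) \left(1 - 0\right)\right)\right)^{2}\right)^{2} = \left(\left(36 - \left(3 + 9 \left(1 + 0\right)\right)\right)^{2}\right)^{2} = \left(\left(36 - 12\right)^{2}\right)^{2} = \left(24^{2}\right)^{2} = 576^{2} = 331776$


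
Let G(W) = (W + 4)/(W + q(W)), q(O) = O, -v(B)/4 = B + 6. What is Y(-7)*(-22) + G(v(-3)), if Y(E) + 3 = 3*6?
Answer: -989/3 ≈ -329.67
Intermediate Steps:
v(B) = -24 - 4*B (v(B) = -4*(B + 6) = -4*(6 + B) = -24 - 4*B)
Y(E) = 15 (Y(E) = -3 + 3*6 = -3 + 18 = 15)
G(W) = (4 + W)/(2*W) (G(W) = (W + 4)/(W + W) = (4 + W)/((2*W)) = (4 + W)*(1/(2*W)) = (4 + W)/(2*W))
Y(-7)*(-22) + G(v(-3)) = 15*(-22) + (4 + (-24 - 4*(-3)))/(2*(-24 - 4*(-3))) = -330 + (4 + (-24 + 12))/(2*(-24 + 12)) = -330 + (½)*(4 - 12)/(-12) = -330 + (½)*(-1/12)*(-8) = -330 + ⅓ = -989/3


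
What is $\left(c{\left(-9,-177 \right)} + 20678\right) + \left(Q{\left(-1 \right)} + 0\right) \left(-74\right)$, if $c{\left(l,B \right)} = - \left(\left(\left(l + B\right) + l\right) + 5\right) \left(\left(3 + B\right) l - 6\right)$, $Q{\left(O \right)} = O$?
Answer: $317152$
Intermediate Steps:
$c{\left(l,B \right)} = - \left(-6 + l \left(3 + B\right)\right) \left(5 + B + 2 l\right)$ ($c{\left(l,B \right)} = - \left(\left(\left(B + l\right) + l\right) + 5\right) \left(l \left(3 + B\right) - 6\right) = - \left(\left(B + 2 l\right) + 5\right) \left(-6 + l \left(3 + B\right)\right) = - \left(5 + B + 2 l\right) \left(-6 + l \left(3 + B\right)\right) = - \left(-6 + l \left(3 + B\right)\right) \left(5 + B + 2 l\right)$)
$\left(c{\left(-9,-177 \right)} + 20678\right) + \left(Q{\left(-1 \right)} + 0\right) \left(-74\right) = \left(\left(30 - 6 \left(-9\right)^{2} - -27 + 6 \left(-177\right) - - 9 \left(-177\right)^{2} - \left(-1416\right) \left(-9\right) - - 354 \left(-9\right)^{2}\right) + 20678\right) + \left(-1 + 0\right) \left(-74\right) = \left(\left(30 - 486 + 27 - 1062 - \left(-9\right) 31329 - 12744 - \left(-354\right) 81\right) + 20678\right) - -74 = \left(\left(30 - 486 + 27 - 1062 + 281961 - 12744 + 28674\right) + 20678\right) + 74 = \left(296400 + 20678\right) + 74 = 317078 + 74 = 317152$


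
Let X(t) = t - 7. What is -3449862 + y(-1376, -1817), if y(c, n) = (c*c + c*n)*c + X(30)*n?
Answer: -6049041221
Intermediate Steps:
X(t) = -7 + t
y(c, n) = 23*n + c*(c**2 + c*n) (y(c, n) = (c*c + c*n)*c + (-7 + 30)*n = (c**2 + c*n)*c + 23*n = c*(c**2 + c*n) + 23*n = 23*n + c*(c**2 + c*n))
-3449862 + y(-1376, -1817) = -3449862 + ((-1376)**3 + 23*(-1817) - 1817*(-1376)**2) = -3449862 + (-2605285376 - 41791 - 1817*1893376) = -3449862 + (-2605285376 - 41791 - 3440264192) = -3449862 - 6045591359 = -6049041221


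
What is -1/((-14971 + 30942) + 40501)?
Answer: -1/56472 ≈ -1.7708e-5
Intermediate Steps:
-1/((-14971 + 30942) + 40501) = -1/(15971 + 40501) = -1/56472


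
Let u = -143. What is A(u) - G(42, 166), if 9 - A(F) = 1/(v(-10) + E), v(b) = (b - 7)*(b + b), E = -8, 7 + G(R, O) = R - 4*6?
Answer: -665/332 ≈ -2.0030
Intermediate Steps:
G(R, O) = -31 + R (G(R, O) = -7 + (R - 4*6) = -7 + (R - 24) = -7 + (-24 + R) = -31 + R)
v(b) = 2*b*(-7 + b) (v(b) = (-7 + b)*(2*b) = 2*b*(-7 + b))
A(F) = 2987/332 (A(F) = 9 - 1/(2*(-10)*(-7 - 10) - 8) = 9 - 1/(2*(-10)*(-17) - 8) = 9 - 1/(340 - 8) = 9 - 1/332 = 2987/332)
A(u) - G(42, 166) = 2987/332 - (-31 + 42) = 2987/332 - 1*11 = 2987/332 - 11 = -665/332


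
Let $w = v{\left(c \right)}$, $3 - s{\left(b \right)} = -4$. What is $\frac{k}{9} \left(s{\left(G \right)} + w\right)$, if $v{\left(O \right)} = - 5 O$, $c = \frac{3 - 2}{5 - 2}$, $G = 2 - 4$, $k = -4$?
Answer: $- \frac{64}{27} \approx -2.3704$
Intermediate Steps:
$G = -2$
$s{\left(b \right)} = 7$ ($s{\left(b \right)} = 3 - -4 = 3 + 4 = 7$)
$c = \frac{1}{3}$ ($c = 1 \cdot \frac{1}{3} = \frac{1}{3} \approx 0.33333$)
$w = - \frac{5}{3}$ ($w = \left(-5\right) \frac{1}{3} = - \frac{5}{3} \approx -1.6667$)
$\frac{k}{9} \left(s{\left(G \right)} + w\right) = - \frac{4}{9} \left(7 - \frac{5}{3}\right) = \left(-4\right) \frac{1}{9} \cdot \frac{16}{3} = \left(- \frac{4}{9}\right) \frac{16}{3} = - \frac{64}{27}$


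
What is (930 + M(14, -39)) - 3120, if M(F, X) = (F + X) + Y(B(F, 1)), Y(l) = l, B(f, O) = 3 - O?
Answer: -2213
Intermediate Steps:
M(F, X) = 2 + F + X (M(F, X) = (F + X) + (3 - 1*1) = (F + X) + (3 - 1) = (F + X) + 2 = 2 + F + X)
(930 + M(14, -39)) - 3120 = (930 + (2 + 14 - 39)) - 3120 = (930 - 23) - 3120 = 907 - 3120 = -2213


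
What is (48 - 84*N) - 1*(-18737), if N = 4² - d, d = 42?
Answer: 20969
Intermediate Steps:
N = -26 (N = 4² - 1*42 = 16 - 42 = -26)
(48 - 84*N) - 1*(-18737) = (48 - 84*(-26)) - 1*(-18737) = (48 + 2184) + 18737 = 2232 + 18737 = 20969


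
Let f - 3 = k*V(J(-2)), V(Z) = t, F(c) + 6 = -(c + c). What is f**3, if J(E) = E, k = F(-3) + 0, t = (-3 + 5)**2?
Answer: 27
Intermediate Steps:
F(c) = -6 - 2*c (F(c) = -6 - (c + c) = -6 - 2*c)
t = 4 (t = 2**2 = 4)
k = 0 (k = (-6 - 2*(-3)) + 0 = (-6 + 6) + 0 = 0 + 0 = 0)
V(Z) = 4
f = 3 (f = 3 + 0*4 = 3 + 0 = 3)
f**3 = 3**3 = 27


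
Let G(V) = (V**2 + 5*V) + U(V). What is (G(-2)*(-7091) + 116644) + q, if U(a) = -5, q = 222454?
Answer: 417099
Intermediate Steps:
G(V) = -5 + V**2 + 5*V (G(V) = (V**2 + 5*V) - 5 = -5 + V**2 + 5*V)
(G(-2)*(-7091) + 116644) + q = ((-5 + (-2)**2 + 5*(-2))*(-7091) + 116644) + 222454 = ((-5 + 4 - 10)*(-7091) + 116644) + 222454 = (-11*(-7091) + 116644) + 222454 = (78001 + 116644) + 222454 = 194645 + 222454 = 417099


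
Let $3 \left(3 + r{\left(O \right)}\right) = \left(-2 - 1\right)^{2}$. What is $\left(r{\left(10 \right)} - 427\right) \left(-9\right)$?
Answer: $3843$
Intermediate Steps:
$r{\left(O \right)} = 0$ ($r{\left(O \right)} = -3 + \frac{\left(-2 - 1\right)^{2}}{3} = -3 + \frac{\left(-3\right)^{2}}{3} = -3 + \frac{1}{3} \cdot 9 = -3 + 3 = 0$)
$\left(r{\left(10 \right)} - 427\right) \left(-9\right) = \left(0 - 427\right) \left(-9\right) = \left(-427\right) \left(-9\right) = 3843$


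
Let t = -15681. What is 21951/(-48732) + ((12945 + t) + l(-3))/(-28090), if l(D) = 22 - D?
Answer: -80748523/228146980 ≈ -0.35393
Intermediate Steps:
21951/(-48732) + ((12945 + t) + l(-3))/(-28090) = 21951/(-48732) + ((12945 - 15681) + (22 - 1*(-3)))/(-28090) = 21951*(-1/48732) + (-2736 + (22 + 3))*(-1/28090) = -7317/16244 + (-2736 + 25)*(-1/28090) = -7317/16244 - 2711*(-1/28090) = -7317/16244 + 2711/28090 = -80748523/228146980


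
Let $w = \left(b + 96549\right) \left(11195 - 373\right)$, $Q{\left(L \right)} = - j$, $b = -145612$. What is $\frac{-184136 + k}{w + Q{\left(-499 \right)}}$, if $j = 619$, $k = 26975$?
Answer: $\frac{157161}{530960405} \approx 0.00029599$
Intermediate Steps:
$Q{\left(L \right)} = -619$ ($Q{\left(L \right)} = \left(-1\right) 619 = -619$)
$w = -530959786$ ($w = \left(-145612 + 96549\right) \left(11195 - 373\right) = \left(-49063\right) 10822 = -530959786$)
$\frac{-184136 + k}{w + Q{\left(-499 \right)}} = \frac{-184136 + 26975}{-530959786 - 619} = - \frac{157161}{-530960405} = \left(-157161\right) \left(- \frac{1}{530960405}\right) = \frac{157161}{530960405}$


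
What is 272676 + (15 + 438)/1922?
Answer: 524083725/1922 ≈ 2.7268e+5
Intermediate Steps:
272676 + (15 + 438)/1922 = 272676 + 453*(1/1922) = 272676 + 453/1922 = 524083725/1922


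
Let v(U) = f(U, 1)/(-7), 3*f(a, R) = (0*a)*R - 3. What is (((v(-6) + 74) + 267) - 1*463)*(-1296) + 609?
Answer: 1109751/7 ≈ 1.5854e+5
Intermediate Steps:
f(a, R) = -1 (f(a, R) = ((0*a)*R - 3)/3 = (0*R - 3)/3 = (0 - 3)/3 = (⅓)*(-3) = -1)
v(U) = ⅐ (v(U) = -1/(-7) = -1*(-⅐) = ⅐)
(((v(-6) + 74) + 267) - 1*463)*(-1296) + 609 = (((⅐ + 74) + 267) - 1*463)*(-1296) + 609 = ((519/7 + 267) - 463)*(-1296) + 609 = (2388/7 - 463)*(-1296) + 609 = -853/7*(-1296) + 609 = 1105488/7 + 609 = 1109751/7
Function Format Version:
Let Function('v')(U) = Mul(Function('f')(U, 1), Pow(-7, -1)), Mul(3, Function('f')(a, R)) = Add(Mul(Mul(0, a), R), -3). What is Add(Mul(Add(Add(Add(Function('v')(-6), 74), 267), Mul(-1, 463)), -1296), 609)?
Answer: Rational(1109751, 7) ≈ 1.5854e+5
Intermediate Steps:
Function('f')(a, R) = -1 (Function('f')(a, R) = Mul(Rational(1, 3), Add(Mul(Mul(0, a), R), -3)) = Mul(Rational(1, 3), Add(Mul(0, R), -3)) = Mul(Rational(1, 3), Add(0, -3)) = Mul(Rational(1, 3), -3) = -1)
Function('v')(U) = Rational(1, 7) (Function('v')(U) = Mul(-1, Pow(-7, -1)) = Mul(-1, Rational(-1, 7)) = Rational(1, 7))
Add(Mul(Add(Add(Add(Function('v')(-6), 74), 267), Mul(-1, 463)), -1296), 609) = Add(Mul(Add(Add(Add(Rational(1, 7), 74), 267), Mul(-1, 463)), -1296), 609) = Add(Mul(Add(Add(Rational(519, 7), 267), -463), -1296), 609) = Add(Mul(Add(Rational(2388, 7), -463), -1296), 609) = Add(Mul(Rational(-853, 7), -1296), 609) = Add(Rational(1105488, 7), 609) = Rational(1109751, 7)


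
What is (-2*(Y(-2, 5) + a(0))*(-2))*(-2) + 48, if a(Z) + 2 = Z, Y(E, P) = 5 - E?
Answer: 8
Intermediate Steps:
a(Z) = -2 + Z
(-2*(Y(-2, 5) + a(0))*(-2))*(-2) + 48 = (-2*((5 - 1*(-2)) + (-2 + 0))*(-2))*(-2) + 48 = (-2*((5 + 2) - 2)*(-2))*(-2) + 48 = (-2*(7 - 2)*(-2))*(-2) + 48 = (-2*5*(-2))*(-2) + 48 = -10*(-2)*(-2) + 48 = 20*(-2) + 48 = -40 + 48 = 8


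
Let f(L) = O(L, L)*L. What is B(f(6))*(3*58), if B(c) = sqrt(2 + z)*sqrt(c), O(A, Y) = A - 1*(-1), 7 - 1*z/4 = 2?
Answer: 348*sqrt(231) ≈ 5289.1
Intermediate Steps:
z = 20 (z = 28 - 4*2 = 28 - 8 = 20)
O(A, Y) = 1 + A (O(A, Y) = A + 1 = 1 + A)
f(L) = L*(1 + L) (f(L) = (1 + L)*L = L*(1 + L))
B(c) = sqrt(22)*sqrt(c) (B(c) = sqrt(2 + 20)*sqrt(c) = sqrt(22)*sqrt(c))
B(f(6))*(3*58) = (sqrt(22)*sqrt(6*(1 + 6)))*(3*58) = (sqrt(22)*sqrt(6*7))*174 = (sqrt(22)*sqrt(42))*174 = (2*sqrt(231))*174 = 348*sqrt(231)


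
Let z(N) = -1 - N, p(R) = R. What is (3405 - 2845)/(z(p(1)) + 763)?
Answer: 560/761 ≈ 0.73587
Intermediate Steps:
(3405 - 2845)/(z(p(1)) + 763) = (3405 - 2845)/((-1 - 1*1) + 763) = 560/((-1 - 1) + 763) = 560/(-2 + 763) = 560/761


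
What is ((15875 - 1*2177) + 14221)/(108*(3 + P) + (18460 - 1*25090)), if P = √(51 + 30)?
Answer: -27919/5334 ≈ -5.2342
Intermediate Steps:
P = 9 (P = √81 = 9)
((15875 - 1*2177) + 14221)/(108*(3 + P) + (18460 - 1*25090)) = ((15875 - 1*2177) + 14221)/(108*(3 + 9) + (18460 - 1*25090)) = ((15875 - 2177) + 14221)/(108*12 + (18460 - 25090)) = (13698 + 14221)/(1296 - 6630) = 27919/(-5334) = 27919*(-1/5334) = -27919/5334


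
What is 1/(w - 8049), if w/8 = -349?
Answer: -1/10841 ≈ -9.2242e-5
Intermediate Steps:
w = -2792 (w = 8*(-349) = -2792)
1/(w - 8049) = 1/(-2792 - 8049) = 1/(-10841) = -1/10841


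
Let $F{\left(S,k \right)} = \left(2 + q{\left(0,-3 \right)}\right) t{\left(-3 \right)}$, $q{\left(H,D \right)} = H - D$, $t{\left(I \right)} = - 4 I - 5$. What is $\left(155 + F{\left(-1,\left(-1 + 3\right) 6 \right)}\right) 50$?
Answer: $9500$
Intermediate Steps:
$t{\left(I \right)} = -5 - 4 I$
$F{\left(S,k \right)} = 35$ ($F{\left(S,k \right)} = \left(2 + \left(0 - -3\right)\right) \left(-5 - -12\right) = \left(2 + \left(0 + 3\right)\right) \left(-5 + 12\right) = \left(2 + 3\right) 7 = 5 \cdot 7 = 35$)
$\left(155 + F{\left(-1,\left(-1 + 3\right) 6 \right)}\right) 50 = \left(155 + 35\right) 50 = 190 \cdot 50 = 9500$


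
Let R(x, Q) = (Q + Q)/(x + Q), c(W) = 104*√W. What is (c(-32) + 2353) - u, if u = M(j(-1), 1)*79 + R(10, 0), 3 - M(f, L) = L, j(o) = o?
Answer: 2195 + 416*I*√2 ≈ 2195.0 + 588.31*I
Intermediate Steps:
R(x, Q) = 2*Q/(Q + x) (R(x, Q) = (2*Q)/(Q + x) = 2*Q/(Q + x))
M(f, L) = 3 - L
u = 158 (u = (3 - 1*1)*79 + 2*0/(0 + 10) = (3 - 1)*79 + 2*0/10 = 2*79 + 2*0*(⅒) = 158 + 0 = 158)
(c(-32) + 2353) - u = (104*√(-32) + 2353) - 1*158 = (104*(4*I*√2) + 2353) - 158 = (416*I*√2 + 2353) - 158 = (2353 + 416*I*√2) - 158 = 2195 + 416*I*√2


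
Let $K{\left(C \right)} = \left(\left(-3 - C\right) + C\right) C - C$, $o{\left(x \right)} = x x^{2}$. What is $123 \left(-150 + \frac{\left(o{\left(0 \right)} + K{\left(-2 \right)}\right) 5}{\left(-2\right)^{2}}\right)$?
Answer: $-17220$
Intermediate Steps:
$o{\left(x \right)} = x^{3}$
$K{\left(C \right)} = - 4 C$ ($K{\left(C \right)} = - 3 C - C = - 4 C$)
$123 \left(-150 + \frac{\left(o{\left(0 \right)} + K{\left(-2 \right)}\right) 5}{\left(-2\right)^{2}}\right) = 123 \left(-150 + \frac{\left(0^{3} - -8\right) 5}{\left(-2\right)^{2}}\right) = 123 \left(-150 + \frac{\left(0 + 8\right) 5}{4}\right) = 123 \left(-150 + 8 \cdot 5 \cdot \frac{1}{4}\right) = 123 \left(-150 + 40 \cdot \frac{1}{4}\right) = 123 \left(-150 + 10\right) = 123 \left(-140\right) = -17220$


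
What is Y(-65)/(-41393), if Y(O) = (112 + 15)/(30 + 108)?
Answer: -127/5712234 ≈ -2.2233e-5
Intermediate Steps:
Y(O) = 127/138
Y(-65)/(-41393) = (127/138)/(-41393) = (127/138)*(-1/41393) = -127/5712234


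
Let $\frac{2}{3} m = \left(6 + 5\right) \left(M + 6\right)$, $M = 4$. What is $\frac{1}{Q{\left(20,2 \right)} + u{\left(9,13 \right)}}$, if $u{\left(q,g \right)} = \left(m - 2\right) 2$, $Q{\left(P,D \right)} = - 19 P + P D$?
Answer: $- \frac{1}{14} \approx -0.071429$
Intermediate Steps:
$m = 165$ ($m = \frac{3 \left(6 + 5\right) \left(4 + 6\right)}{2} = \frac{3 \cdot 11 \cdot 10}{2} = \frac{3}{2} \cdot 110 = 165$)
$Q{\left(P,D \right)} = - 19 P + D P$
$u{\left(q,g \right)} = 326$ ($u{\left(q,g \right)} = \left(165 - 2\right) 2 = 163 \cdot 2 = 326$)
$\frac{1}{Q{\left(20,2 \right)} + u{\left(9,13 \right)}} = \frac{1}{20 \left(-19 + 2\right) + 326} = \frac{1}{20 \left(-17\right) + 326} = \frac{1}{-340 + 326} = \frac{1}{-14} = - \frac{1}{14}$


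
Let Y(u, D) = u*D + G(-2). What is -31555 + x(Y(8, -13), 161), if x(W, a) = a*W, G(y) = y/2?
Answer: -48460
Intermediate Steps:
G(y) = y/2 (G(y) = y*(½) = y/2)
Y(u, D) = -1 + D*u (Y(u, D) = u*D + (½)*(-2) = D*u - 1 = -1 + D*u)
x(W, a) = W*a
-31555 + x(Y(8, -13), 161) = -31555 + (-1 - 13*8)*161 = -31555 + (-1 - 104)*161 = -31555 - 105*161 = -31555 - 16905 = -48460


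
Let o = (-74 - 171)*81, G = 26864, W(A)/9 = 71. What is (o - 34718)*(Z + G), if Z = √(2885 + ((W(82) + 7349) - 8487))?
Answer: -1465780432 - 54563*√2386 ≈ -1.4684e+9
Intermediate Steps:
W(A) = 639 (W(A) = 9*71 = 639)
Z = √2386 (Z = √(2885 + ((639 + 7349) - 8487)) = √(2885 + (7988 - 8487)) = √(2885 - 499) = √2386 ≈ 48.847)
o = -19845 (o = -245*81 = -19845)
(o - 34718)*(Z + G) = (-19845 - 34718)*(√2386 + 26864) = -54563*(26864 + √2386) = -1465780432 - 54563*√2386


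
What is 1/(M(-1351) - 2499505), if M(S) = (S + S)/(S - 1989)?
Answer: -1670/4174171999 ≈ -4.0008e-7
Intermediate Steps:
M(S) = 2*S/(-1989 + S) (M(S) = (2*S)/(-1989 + S) = 2*S/(-1989 + S))
1/(M(-1351) - 2499505) = 1/(2*(-1351)/(-1989 - 1351) - 2499505) = 1/(2*(-1351)/(-3340) - 2499505) = 1/(2*(-1351)*(-1/3340) - 2499505) = 1/(1351/1670 - 2499505) = 1/(-4174171999/1670) = -1670/4174171999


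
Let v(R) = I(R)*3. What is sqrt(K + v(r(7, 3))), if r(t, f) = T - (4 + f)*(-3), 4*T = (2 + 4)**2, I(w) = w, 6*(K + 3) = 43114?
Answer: sqrt(65454)/3 ≈ 85.280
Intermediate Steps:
K = 21548/3 (K = -3 + (1/6)*43114 = -3 + 21557/3 = 21548/3 ≈ 7182.7)
T = 9 (T = (2 + 4)**2/4 = (1/4)*6**2 = (1/4)*36 = 9)
r(t, f) = 21 + 3*f (r(t, f) = 9 - (4 + f)*(-3) = 9 - (-12 - 3*f) = 9 + (12 + 3*f) = 21 + 3*f)
v(R) = 3*R (v(R) = R*3 = 3*R)
sqrt(K + v(r(7, 3))) = sqrt(21548/3 + 3*(21 + 3*3)) = sqrt(21548/3 + 3*(21 + 9)) = sqrt(21548/3 + 3*30) = sqrt(21548/3 + 90) = sqrt(21818/3) = sqrt(65454)/3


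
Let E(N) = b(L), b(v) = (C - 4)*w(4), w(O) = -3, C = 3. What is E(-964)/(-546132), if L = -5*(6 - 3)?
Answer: -1/182044 ≈ -5.4932e-6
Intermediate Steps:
L = -15 (L = -5*3 = -15)
b(v) = 3 (b(v) = (3 - 4)*(-3) = -1*(-3) = 3)
E(N) = 3
E(-964)/(-546132) = 3/(-546132) = 3*(-1/546132) = -1/182044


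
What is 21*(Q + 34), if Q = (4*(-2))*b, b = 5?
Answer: -126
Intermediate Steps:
Q = -40 (Q = (4*(-2))*5 = -8*5 = -40)
21*(Q + 34) = 21*(-40 + 34) = 21*(-6) = -126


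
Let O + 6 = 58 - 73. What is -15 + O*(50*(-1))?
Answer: 1035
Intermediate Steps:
O = -21 (O = -6 + (58 - 73) = -6 - 15 = -21)
-15 + O*(50*(-1)) = -15 - 1050*(-1) = -15 - 21*(-50) = -15 + 1050 = 1035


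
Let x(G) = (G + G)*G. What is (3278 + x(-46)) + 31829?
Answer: 39339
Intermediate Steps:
x(G) = 2*G**2 (x(G) = (2*G)*G = 2*G**2)
(3278 + x(-46)) + 31829 = (3278 + 2*(-46)**2) + 31829 = (3278 + 2*2116) + 31829 = (3278 + 4232) + 31829 = 7510 + 31829 = 39339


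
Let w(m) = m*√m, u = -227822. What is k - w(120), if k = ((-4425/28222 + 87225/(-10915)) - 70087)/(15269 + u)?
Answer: 4318465763027/13095098282178 - 240*√30 ≈ -1314.2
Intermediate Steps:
w(m) = m^(3/2)
k = 4318465763027/13095098282178 (k = ((-4425/28222 + 87225/(-10915)) - 70087)/(15269 - 227822) = ((-4425*1/28222 + 87225*(-1/10915)) - 70087)/(-212553) = ((-4425/28222 - 17445/2183) - 70087)*(-1/212553) = (-501992565/61608626 - 70087)*(-1/212553) = -4318465763027/61608626*(-1/212553) = 4318465763027/13095098282178 ≈ 0.32978)
k - w(120) = 4318465763027/13095098282178 - 120^(3/2) = 4318465763027/13095098282178 - 240*√30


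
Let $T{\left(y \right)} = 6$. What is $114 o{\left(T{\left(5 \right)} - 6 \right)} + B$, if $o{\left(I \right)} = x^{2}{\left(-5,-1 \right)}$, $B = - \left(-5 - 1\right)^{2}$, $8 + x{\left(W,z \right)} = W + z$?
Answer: $22308$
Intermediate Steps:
$x{\left(W,z \right)} = -8 + W + z$ ($x{\left(W,z \right)} = -8 + \left(W + z\right) = -8 + W + z$)
$B = -36$ ($B = - \left(-6\right)^{2} = \left(-1\right) 36 = -36$)
$o{\left(I \right)} = 196$ ($o{\left(I \right)} = \left(-8 - 5 - 1\right)^{2} = \left(-14\right)^{2} = 196$)
$114 o{\left(T{\left(5 \right)} - 6 \right)} + B = 114 \cdot 196 - 36 = 22344 - 36 = 22308$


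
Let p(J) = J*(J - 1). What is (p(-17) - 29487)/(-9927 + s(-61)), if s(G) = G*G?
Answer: 29181/6206 ≈ 4.7021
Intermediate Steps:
p(J) = J*(-1 + J)
s(G) = G**2
(p(-17) - 29487)/(-9927 + s(-61)) = (-17*(-1 - 17) - 29487)/(-9927 + (-61)**2) = (-17*(-18) - 29487)/(-9927 + 3721) = (306 - 29487)/(-6206) = -29181*(-1/6206) = 29181/6206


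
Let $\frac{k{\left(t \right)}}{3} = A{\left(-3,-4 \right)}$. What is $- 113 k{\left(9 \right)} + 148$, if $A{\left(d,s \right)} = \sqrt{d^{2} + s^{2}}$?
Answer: $-1547$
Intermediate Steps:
$k{\left(t \right)} = 15$ ($k{\left(t \right)} = 3 \sqrt{\left(-3\right)^{2} + \left(-4\right)^{2}} = 3 \sqrt{9 + 16} = 3 \sqrt{25} = 3 \cdot 5 = 15$)
$- 113 k{\left(9 \right)} + 148 = \left(-113\right) 15 + 148 = -1695 + 148 = -1547$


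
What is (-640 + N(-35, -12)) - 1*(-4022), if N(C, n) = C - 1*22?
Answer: 3325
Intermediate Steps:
N(C, n) = -22 + C (N(C, n) = C - 22 = -22 + C)
(-640 + N(-35, -12)) - 1*(-4022) = (-640 + (-22 - 35)) - 1*(-4022) = (-640 - 57) + 4022 = -697 + 4022 = 3325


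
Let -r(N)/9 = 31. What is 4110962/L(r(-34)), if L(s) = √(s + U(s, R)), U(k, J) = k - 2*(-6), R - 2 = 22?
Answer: -2055481*I*√546/273 ≈ -1.7593e+5*I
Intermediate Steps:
R = 24 (R = 2 + 22 = 24)
r(N) = -279 (r(N) = -9*31 = -279)
U(k, J) = 12 + k (U(k, J) = k + 12 = 12 + k)
L(s) = √(12 + 2*s) (L(s) = √(s + (12 + s)) = √(12 + 2*s))
4110962/L(r(-34)) = 4110962/(√(12 + 2*(-279))) = 4110962/(√(12 - 558)) = 4110962/(√(-546)) = 4110962/((I*√546)) = 4110962*(-I*√546/546) = -2055481*I*√546/273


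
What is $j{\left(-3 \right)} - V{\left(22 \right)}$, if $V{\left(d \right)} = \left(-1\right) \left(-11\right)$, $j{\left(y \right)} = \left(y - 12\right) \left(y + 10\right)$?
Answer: $-116$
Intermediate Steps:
$j{\left(y \right)} = \left(-12 + y\right) \left(10 + y\right)$
$V{\left(d \right)} = 11$
$j{\left(-3 \right)} - V{\left(22 \right)} = \left(-120 + \left(-3\right)^{2} - -6\right) - 11 = \left(-120 + 9 + 6\right) - 11 = -105 - 11 = -116$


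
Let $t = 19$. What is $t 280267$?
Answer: $5325073$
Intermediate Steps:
$t 280267 = 19 \cdot 280267 = 5325073$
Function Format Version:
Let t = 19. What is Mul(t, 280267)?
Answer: 5325073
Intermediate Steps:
Mul(t, 280267) = Mul(19, 280267) = 5325073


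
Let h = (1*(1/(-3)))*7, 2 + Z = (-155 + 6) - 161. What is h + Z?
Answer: -943/3 ≈ -314.33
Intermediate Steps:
Z = -312 (Z = -2 + ((-155 + 6) - 161) = -2 + (-149 - 161) = -2 - 310 = -312)
h = -7/3 (h = (1*(1*(-⅓)))*7 = (1*(-⅓))*7 = -⅓*7 = -7/3 ≈ -2.3333)
h + Z = -7/3 - 312 = -943/3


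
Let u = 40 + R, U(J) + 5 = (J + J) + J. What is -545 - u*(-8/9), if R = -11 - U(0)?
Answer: -4633/9 ≈ -514.78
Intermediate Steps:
U(J) = -5 + 3*J (U(J) = -5 + ((J + J) + J) = -5 + (2*J + J) = -5 + 3*J)
R = -6 (R = -11 - (-5 + 3*0) = -11 - (-5 + 0) = -11 - 1*(-5) = -11 + 5 = -6)
u = 34 (u = 40 - 6 = 34)
-545 - u*(-8/9) = -545 - 34*(-8/9) = -545 - 34*(-8*⅑) = -545 - 34*(-8)/9 = -545 - 1*(-272/9) = -545 + 272/9 = -4633/9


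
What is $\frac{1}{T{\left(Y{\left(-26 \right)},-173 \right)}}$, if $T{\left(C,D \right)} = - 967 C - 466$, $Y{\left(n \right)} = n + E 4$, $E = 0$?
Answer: $\frac{1}{24676} \approx 4.0525 \cdot 10^{-5}$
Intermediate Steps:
$Y{\left(n \right)} = n$ ($Y{\left(n \right)} = n + 0 \cdot 4 = n + 0 = n$)
$T{\left(C,D \right)} = -466 - 967 C$
$\frac{1}{T{\left(Y{\left(-26 \right)},-173 \right)}} = \frac{1}{-466 - -25142} = \frac{1}{-466 + 25142} = \frac{1}{24676}$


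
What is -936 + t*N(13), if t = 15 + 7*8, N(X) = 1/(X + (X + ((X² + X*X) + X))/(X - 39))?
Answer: -1007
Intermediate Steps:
N(X) = 1/(X + (2*X + 2*X²)/(-39 + X)) (N(X) = 1/(X + (X + ((X² + X²) + X))/(-39 + X)) = 1/(X + (X + (2*X² + X))/(-39 + X)) = 1/(X + (X + (X + 2*X²))/(-39 + X)) = 1/(X + (2*X + 2*X²)/(-39 + X)))
t = 71 (t = 15 + 56 = 71)
-936 + t*N(13) = -936 + 71*((-39 + 13)/(13*(-37 + 3*13))) = -936 + 71*((1/13)*(-26)/(-37 + 39)) = -936 + 71*((1/13)*(-26)/2) = -936 + 71*((1/13)*(½)*(-26)) = -936 + 71*(-1) = -936 - 71 = -1007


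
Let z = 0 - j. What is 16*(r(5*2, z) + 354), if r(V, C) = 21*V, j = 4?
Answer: 9024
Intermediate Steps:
z = -4 (z = 0 - 1*4 = 0 - 4 = -4)
16*(r(5*2, z) + 354) = 16*(21*(5*2) + 354) = 16*(21*10 + 354) = 16*(210 + 354) = 16*564 = 9024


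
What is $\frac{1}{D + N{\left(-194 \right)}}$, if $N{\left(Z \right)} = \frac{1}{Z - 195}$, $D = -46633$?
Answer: $- \frac{389}{18140238} \approx -2.1444 \cdot 10^{-5}$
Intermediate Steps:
$N{\left(Z \right)} = \frac{1}{-195 + Z}$
$\frac{1}{D + N{\left(-194 \right)}} = \frac{1}{-46633 + \frac{1}{-195 - 194}} = \frac{1}{-46633 + \frac{1}{-389}} = \frac{1}{-46633 - \frac{1}{389}} = \frac{1}{- \frac{18140238}{389}} = - \frac{389}{18140238}$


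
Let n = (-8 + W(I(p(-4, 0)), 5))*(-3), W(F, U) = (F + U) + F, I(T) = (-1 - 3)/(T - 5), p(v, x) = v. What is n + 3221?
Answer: 9682/3 ≈ 3227.3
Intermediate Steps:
I(T) = -4/(-5 + T)
W(F, U) = U + 2*F
n = 19/3 (n = (-8 + (5 + 2*(-4/(-5 - 4))))*(-3) = (-8 + (5 + 2*(-4/(-9))))*(-3) = (-8 + (5 + 2*(-4*(-1/9))))*(-3) = (-8 + (5 + 2*(4/9)))*(-3) = (-8 + (5 + 8/9))*(-3) = (-8 + 53/9)*(-3) = -19/9*(-3) = 19/3 ≈ 6.3333)
n + 3221 = 19/3 + 3221 = 9682/3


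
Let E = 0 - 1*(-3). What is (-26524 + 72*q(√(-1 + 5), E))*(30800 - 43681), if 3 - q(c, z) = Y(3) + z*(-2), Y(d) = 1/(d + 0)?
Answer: 333617900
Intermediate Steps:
Y(d) = 1/d
E = 3 (E = 0 + 3 = 3)
q(c, z) = 8/3 + 2*z (q(c, z) = 3 - (1/3 + z*(-2)) = 3 - (⅓ - 2*z) = 3 + (-⅓ + 2*z) = 8/3 + 2*z)
(-26524 + 72*q(√(-1 + 5), E))*(30800 - 43681) = (-26524 + 72*(8/3 + 2*3))*(30800 - 43681) = (-26524 + 72*(8/3 + 6))*(-12881) = (-26524 + 72*(26/3))*(-12881) = (-26524 + 624)*(-12881) = -25900*(-12881) = 333617900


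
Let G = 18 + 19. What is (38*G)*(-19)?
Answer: -26714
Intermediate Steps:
G = 37
(38*G)*(-19) = (38*37)*(-19) = 1406*(-19) = -26714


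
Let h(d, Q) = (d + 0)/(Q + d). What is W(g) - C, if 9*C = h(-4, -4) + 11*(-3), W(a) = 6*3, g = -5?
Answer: 389/18 ≈ 21.611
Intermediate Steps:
h(d, Q) = d/(Q + d)
W(a) = 18
C = -65/18 (C = (-4/(-4 - 4) + 11*(-3))/9 = (-4/(-8) - 33)/9 = (-4*(-⅛) - 33)/9 = (½ - 33)/9 = (⅑)*(-65/2) = -65/18 ≈ -3.6111)
W(g) - C = 18 - 1*(-65/18) = 18 + 65/18 = 389/18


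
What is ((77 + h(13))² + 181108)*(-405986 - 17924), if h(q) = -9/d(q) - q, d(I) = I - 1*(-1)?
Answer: -7690561866835/98 ≈ -7.8475e+10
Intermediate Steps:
d(I) = 1 + I (d(I) = I + 1 = 1 + I)
h(q) = -q - 9/(1 + q) (h(q) = -9/(1 + q) - q = -q - 9/(1 + q))
((77 + h(13))² + 181108)*(-405986 - 17924) = ((77 + (-9 - 1*13*(1 + 13))/(1 + 13))² + 181108)*(-405986 - 17924) = ((77 + (-9 - 1*13*14)/14)² + 181108)*(-423910) = ((77 + (-9 - 182)/14)² + 181108)*(-423910) = ((77 + (1/14)*(-191))² + 181108)*(-423910) = ((77 - 191/14)² + 181108)*(-423910) = ((887/14)² + 181108)*(-423910) = (786769/196 + 181108)*(-423910) = (36283937/196)*(-423910) = -7690561866835/98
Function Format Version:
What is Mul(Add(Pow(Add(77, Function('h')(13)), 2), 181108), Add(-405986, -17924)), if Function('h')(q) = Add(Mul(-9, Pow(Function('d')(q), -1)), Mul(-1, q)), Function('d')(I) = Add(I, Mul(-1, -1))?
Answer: Rational(-7690561866835, 98) ≈ -7.8475e+10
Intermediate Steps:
Function('d')(I) = Add(1, I) (Function('d')(I) = Add(I, 1) = Add(1, I))
Function('h')(q) = Add(Mul(-1, q), Mul(-9, Pow(Add(1, q), -1))) (Function('h')(q) = Add(Mul(-9, Pow(Add(1, q), -1)), Mul(-1, q)) = Add(Mul(-1, q), Mul(-9, Pow(Add(1, q), -1))))
Mul(Add(Pow(Add(77, Function('h')(13)), 2), 181108), Add(-405986, -17924)) = Mul(Add(Pow(Add(77, Mul(Pow(Add(1, 13), -1), Add(-9, Mul(-1, 13, Add(1, 13))))), 2), 181108), Add(-405986, -17924)) = Mul(Add(Pow(Add(77, Mul(Pow(14, -1), Add(-9, Mul(-1, 13, 14)))), 2), 181108), -423910) = Mul(Add(Pow(Add(77, Mul(Rational(1, 14), Add(-9, -182))), 2), 181108), -423910) = Mul(Add(Pow(Add(77, Mul(Rational(1, 14), -191)), 2), 181108), -423910) = Mul(Add(Pow(Add(77, Rational(-191, 14)), 2), 181108), -423910) = Mul(Add(Pow(Rational(887, 14), 2), 181108), -423910) = Mul(Add(Rational(786769, 196), 181108), -423910) = Mul(Rational(36283937, 196), -423910) = Rational(-7690561866835, 98)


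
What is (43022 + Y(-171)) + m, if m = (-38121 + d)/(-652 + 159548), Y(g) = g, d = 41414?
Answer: 6808855789/158896 ≈ 42851.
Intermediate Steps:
m = 3293/158896 (m = (-38121 + 41414)/(-652 + 159548) = 3293/158896 ≈ 0.020724)
(43022 + Y(-171)) + m = (43022 - 171) + 3293/158896 = 42851 + 3293/158896 = 6808855789/158896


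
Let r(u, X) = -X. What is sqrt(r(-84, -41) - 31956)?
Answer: I*sqrt(31915) ≈ 178.65*I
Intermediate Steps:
sqrt(r(-84, -41) - 31956) = sqrt(-1*(-41) - 31956) = sqrt(41 - 31956) = sqrt(-31915) = I*sqrt(31915)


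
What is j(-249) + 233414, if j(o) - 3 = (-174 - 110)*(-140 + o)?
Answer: 343893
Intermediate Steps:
j(o) = 39763 - 284*o (j(o) = 3 + (-174 - 110)*(-140 + o) = 3 - 284*(-140 + o) = 3 + (39760 - 284*o) = 39763 - 284*o)
j(-249) + 233414 = (39763 - 284*(-249)) + 233414 = (39763 + 70716) + 233414 = 110479 + 233414 = 343893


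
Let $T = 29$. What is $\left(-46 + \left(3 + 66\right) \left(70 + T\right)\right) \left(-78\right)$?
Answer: $-529230$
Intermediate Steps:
$\left(-46 + \left(3 + 66\right) \left(70 + T\right)\right) \left(-78\right) = \left(-46 + \left(3 + 66\right) \left(70 + 29\right)\right) \left(-78\right) = \left(-46 + 69 \cdot 99\right) \left(-78\right) = \left(-46 + 6831\right) \left(-78\right) = 6785 \left(-78\right) = -529230$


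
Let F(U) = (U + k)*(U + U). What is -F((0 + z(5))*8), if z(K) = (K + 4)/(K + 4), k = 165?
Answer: -2768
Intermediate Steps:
z(K) = 1 (z(K) = (4 + K)/(4 + K) = 1)
F(U) = 2*U*(165 + U) (F(U) = (U + 165)*(U + U) = (165 + U)*(2*U) = 2*U*(165 + U))
-F((0 + z(5))*8) = -2*(0 + 1)*8*(165 + (0 + 1)*8) = -2*1*8*(165 + 1*8) = -2*8*(165 + 8) = -2*8*173 = -1*2768 = -2768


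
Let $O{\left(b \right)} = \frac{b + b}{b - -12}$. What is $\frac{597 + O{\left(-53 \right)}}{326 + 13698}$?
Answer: $\frac{24583}{574984} \approx 0.042754$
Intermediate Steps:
$O{\left(b \right)} = \frac{2 b}{12 + b}$ ($O{\left(b \right)} = \frac{2 b}{b + 12} = \frac{2 b}{12 + b}$)
$\frac{597 + O{\left(-53 \right)}}{326 + 13698} = \frac{597 + 2 \left(-53\right) \frac{1}{12 - 53}}{326 + 13698} = \frac{597 + 2 \left(-53\right) \frac{1}{-41}}{14024} = \left(597 + 2 \left(-53\right) \left(- \frac{1}{41}\right)\right) \frac{1}{14024} = \left(597 + \frac{106}{41}\right) \frac{1}{14024} = \frac{24583}{41} \cdot \frac{1}{14024} = \frac{24583}{574984}$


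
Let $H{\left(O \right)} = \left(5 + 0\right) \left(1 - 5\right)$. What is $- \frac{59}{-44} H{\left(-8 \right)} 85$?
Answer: $- \frac{25075}{11} \approx -2279.5$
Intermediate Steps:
$H{\left(O \right)} = -20$ ($H{\left(O \right)} = 5 \left(-4\right) = -20$)
$- \frac{59}{-44} H{\left(-8 \right)} 85 = - \frac{59}{-44} \left(-20\right) 85 = \left(-59\right) \left(- \frac{1}{44}\right) \left(-20\right) 85 = \frac{59}{44} \left(-20\right) 85 = \left(- \frac{295}{11}\right) 85 = - \frac{25075}{11}$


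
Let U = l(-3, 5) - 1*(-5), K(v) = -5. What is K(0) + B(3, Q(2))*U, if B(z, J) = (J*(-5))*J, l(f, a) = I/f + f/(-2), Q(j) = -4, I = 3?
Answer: -445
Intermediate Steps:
l(f, a) = 3/f - f/2 (l(f, a) = 3/f + f/(-2) = 3/f + f*(-1/2) = 3/f - f/2)
B(z, J) = -5*J**2 (B(z, J) = (-5*J)*J = -5*J**2)
U = 11/2 (U = (3/(-3) - 1/2*(-3)) - 1*(-5) = (3*(-1/3) + 3/2) + 5 = (-1 + 3/2) + 5 = 1/2 + 5 = 11/2 ≈ 5.5000)
K(0) + B(3, Q(2))*U = -5 - 5*(-4)**2*(11/2) = -5 - 5*16*(11/2) = -5 - 80*11/2 = -5 - 440 = -445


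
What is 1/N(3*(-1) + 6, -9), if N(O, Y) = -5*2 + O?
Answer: -⅐ ≈ -0.14286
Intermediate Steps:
N(O, Y) = -10 + O
1/N(3*(-1) + 6, -9) = 1/(-10 + (3*(-1) + 6)) = 1/(-10 + (-3 + 6)) = 1/(-10 + 3) = 1/(-7) = -⅐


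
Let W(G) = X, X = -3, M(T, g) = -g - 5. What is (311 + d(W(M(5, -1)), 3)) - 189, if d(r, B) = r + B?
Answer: 122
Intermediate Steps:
M(T, g) = -5 - g
W(G) = -3
d(r, B) = B + r
(311 + d(W(M(5, -1)), 3)) - 189 = (311 + (3 - 3)) - 189 = (311 + 0) - 189 = 311 - 189 = 122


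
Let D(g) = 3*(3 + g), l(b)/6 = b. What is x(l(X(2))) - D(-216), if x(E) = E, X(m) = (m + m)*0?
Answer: 639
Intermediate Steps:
X(m) = 0 (X(m) = (2*m)*0 = 0)
l(b) = 6*b
D(g) = 9 + 3*g
x(l(X(2))) - D(-216) = 6*0 - (9 + 3*(-216)) = 0 - (9 - 648) = 0 - 1*(-639) = 0 + 639 = 639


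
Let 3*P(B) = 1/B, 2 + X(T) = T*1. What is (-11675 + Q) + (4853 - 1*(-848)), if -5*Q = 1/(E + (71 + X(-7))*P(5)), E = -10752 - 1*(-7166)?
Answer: -320971069/53728 ≈ -5974.0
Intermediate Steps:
X(T) = -2 + T (X(T) = -2 + T*1 = -2 + T)
P(B) = 1/(3*B)
E = -3586 (E = -10752 + 7166 = -3586)
Q = 3/53728 (Q = -1/(5*(-3586 + (71 + (-2 - 7))*((⅓)/5))) = -1/(5*(-3586 + (71 - 9)*((⅓)*(⅕)))) = -1/(5*(-3586 + 62*(1/15))) = -1/(5*(-3586 + 62/15)) = -1/(5*(-53728/15)) = -⅕*(-15/53728) = 3/53728 ≈ 5.5837e-5)
(-11675 + Q) + (4853 - 1*(-848)) = (-11675 + 3/53728) + (4853 - 1*(-848)) = -627274397/53728 + (4853 + 848) = -627274397/53728 + 5701 = -320971069/53728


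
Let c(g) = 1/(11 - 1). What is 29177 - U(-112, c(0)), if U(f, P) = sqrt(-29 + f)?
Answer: 29177 - I*sqrt(141) ≈ 29177.0 - 11.874*I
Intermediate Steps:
c(g) = 1/10
29177 - U(-112, c(0)) = 29177 - sqrt(-29 - 112) = 29177 - sqrt(-141) = 29177 - I*sqrt(141)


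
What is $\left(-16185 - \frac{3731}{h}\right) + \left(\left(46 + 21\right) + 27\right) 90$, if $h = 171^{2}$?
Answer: $- \frac{225890456}{29241} \approx -7725.1$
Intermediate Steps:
$h = 29241$
$\left(-16185 - \frac{3731}{h}\right) + \left(\left(46 + 21\right) + 27\right) 90 = \left(-16185 - \frac{3731}{29241}\right) + \left(\left(46 + 21\right) + 27\right) 90 = \left(-16185 - \frac{3731}{29241}\right) + \left(67 + 27\right) 90 = \left(-16185 - \frac{3731}{29241}\right) + 94 \cdot 90 = - \frac{473269316}{29241} + 8460 = - \frac{225890456}{29241}$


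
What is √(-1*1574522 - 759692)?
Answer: I*√2334214 ≈ 1527.8*I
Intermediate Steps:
√(-1*1574522 - 759692) = √(-1574522 - 759692) = √(-2334214) = I*√2334214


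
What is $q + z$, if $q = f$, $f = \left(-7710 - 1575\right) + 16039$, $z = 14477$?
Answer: $21231$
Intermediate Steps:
$f = 6754$ ($f = -9285 + 16039 = 6754$)
$q = 6754$
$q + z = 6754 + 14477 = 21231$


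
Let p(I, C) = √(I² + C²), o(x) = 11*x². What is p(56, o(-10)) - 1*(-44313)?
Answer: 44313 + 4*√75821 ≈ 45414.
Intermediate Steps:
p(I, C) = √(C² + I²)
p(56, o(-10)) - 1*(-44313) = √((11*(-10)²)² + 56²) - 1*(-44313) = √((11*100)² + 3136) + 44313 = √(1100² + 3136) + 44313 = √(1210000 + 3136) + 44313 = √1213136 + 44313 = 4*√75821 + 44313 = 44313 + 4*√75821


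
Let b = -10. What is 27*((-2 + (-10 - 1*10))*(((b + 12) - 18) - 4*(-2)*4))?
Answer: -9504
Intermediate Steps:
27*((-2 + (-10 - 1*10))*(((b + 12) - 18) - 4*(-2)*4)) = 27*((-2 + (-10 - 1*10))*(((-10 + 12) - 18) - 4*(-2)*4)) = 27*((-2 + (-10 - 10))*((2 - 18) + 8*4)) = 27*((-2 - 20)*(-16 + 32)) = 27*(-22*16) = 27*(-352) = -9504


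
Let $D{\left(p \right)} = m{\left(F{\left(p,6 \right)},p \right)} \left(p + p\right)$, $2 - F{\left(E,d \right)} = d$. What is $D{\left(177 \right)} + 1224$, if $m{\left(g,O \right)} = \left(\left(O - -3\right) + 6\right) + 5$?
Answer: $68838$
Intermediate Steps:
$F{\left(E,d \right)} = 2 - d$
$m{\left(g,O \right)} = 14 + O$ ($m{\left(g,O \right)} = \left(\left(O + 3\right) + 6\right) + 5 = \left(\left(3 + O\right) + 6\right) + 5 = \left(9 + O\right) + 5 = 14 + O$)
$D{\left(p \right)} = 2 p \left(14 + p\right)$ ($D{\left(p \right)} = \left(14 + p\right) \left(p + p\right) = \left(14 + p\right) 2 p = 2 p \left(14 + p\right)$)
$D{\left(177 \right)} + 1224 = 2 \cdot 177 \left(14 + 177\right) + 1224 = 2 \cdot 177 \cdot 191 + 1224 = 67614 + 1224 = 68838$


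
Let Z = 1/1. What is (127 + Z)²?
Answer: 16384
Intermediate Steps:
Z = 1
(127 + Z)² = (127 + 1)² = 128² = 16384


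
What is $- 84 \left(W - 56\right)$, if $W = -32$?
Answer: $7392$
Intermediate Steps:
$- 84 \left(W - 56\right) = - 84 \left(-32 - 56\right) = \left(-84\right) \left(-88\right) = 7392$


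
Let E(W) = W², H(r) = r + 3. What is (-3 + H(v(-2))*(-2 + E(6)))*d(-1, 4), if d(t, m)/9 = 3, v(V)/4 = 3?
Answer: 13689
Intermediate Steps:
v(V) = 12 (v(V) = 4*3 = 12)
H(r) = 3 + r
d(t, m) = 27 (d(t, m) = 9*3 = 27)
(-3 + H(v(-2))*(-2 + E(6)))*d(-1, 4) = (-3 + (3 + 12)*(-2 + 6²))*27 = (-3 + 15*(-2 + 36))*27 = (-3 + 15*34)*27 = (-3 + 510)*27 = 507*27 = 13689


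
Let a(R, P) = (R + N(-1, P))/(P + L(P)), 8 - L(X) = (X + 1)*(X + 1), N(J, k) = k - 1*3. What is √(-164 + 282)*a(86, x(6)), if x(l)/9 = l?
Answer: -137*√118/2963 ≈ -0.50226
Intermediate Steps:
N(J, k) = -3 + k (N(J, k) = k - 3 = -3 + k)
x(l) = 9*l
L(X) = 8 - (1 + X)² (L(X) = 8 - (X + 1)*(X + 1) = 8 - (1 + X)*(1 + X) = 8 - (1 + X)²)
a(R, P) = (-3 + P + R)/(8 + P - (1 + P)²) (a(R, P) = (R + (-3 + P))/(P + (8 - (1 + P)²)) = (-3 + P + R)/(8 + P - (1 + P)²))
√(-164 + 282)*a(86, x(6)) = √(-164 + 282)*((3 - 9*6 - 1*86)/(-7 + 9*6 + (9*6)²)) = √118*((3 - 1*54 - 86)/(-7 + 54 + 54²)) = √118*((3 - 54 - 86)/(-7 + 54 + 2916)) = √118*(-137/2963) = -137*√118/2963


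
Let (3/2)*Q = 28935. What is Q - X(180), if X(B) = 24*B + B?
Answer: 14790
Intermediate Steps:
Q = 19290 (Q = (⅔)*28935 = 19290)
X(B) = 25*B
Q - X(180) = 19290 - 25*180 = 19290 - 1*4500 = 19290 - 4500 = 14790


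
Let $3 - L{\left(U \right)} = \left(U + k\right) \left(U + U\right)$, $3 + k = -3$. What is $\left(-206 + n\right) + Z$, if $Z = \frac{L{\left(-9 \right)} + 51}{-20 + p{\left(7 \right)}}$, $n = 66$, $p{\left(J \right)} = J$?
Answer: $- \frac{1604}{13} \approx -123.38$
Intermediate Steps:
$k = -6$ ($k = -3 - 3 = -6$)
$L{\left(U \right)} = 3 - 2 U \left(-6 + U\right)$ ($L{\left(U \right)} = 3 - \left(U - 6\right) \left(U + U\right) = 3 - \left(-6 + U\right) 2 U = 3 - 2 U \left(-6 + U\right)$)
$Z = \frac{216}{13}$ ($Z = \frac{\left(3 - 2 \left(-9\right)^{2} + 12 \left(-9\right)\right) + 51}{-20 + 7} = \frac{\left(3 - 162 - 108\right) + 51}{-13} = \left(\left(3 - 162 - 108\right) + 51\right) \left(- \frac{1}{13}\right) = \left(-267 + 51\right) \left(- \frac{1}{13}\right) = \left(-216\right) \left(- \frac{1}{13}\right) = \frac{216}{13} \approx 16.615$)
$\left(-206 + n\right) + Z = \left(-206 + 66\right) + \frac{216}{13} = -140 + \frac{216}{13} = - \frac{1604}{13}$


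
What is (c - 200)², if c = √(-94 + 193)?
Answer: 40099 - 1200*√11 ≈ 36119.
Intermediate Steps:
c = 3*√11 (c = √99 = 3*√11 ≈ 9.9499)
(c - 200)² = (3*√11 - 200)² = (-200 + 3*√11)²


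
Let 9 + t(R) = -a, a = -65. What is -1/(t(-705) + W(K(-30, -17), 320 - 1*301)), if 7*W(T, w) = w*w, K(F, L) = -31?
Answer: -7/753 ≈ -0.0092961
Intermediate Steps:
t(R) = 56 (t(R) = -9 - 1*(-65) = -9 + 65 = 56)
W(T, w) = w²/7 (W(T, w) = (w*w)/7 = w²/7)
-1/(t(-705) + W(K(-30, -17), 320 - 1*301)) = -1/(56 + (320 - 1*301)²/7) = -1/(56 + (320 - 301)²/7) = -1/(56 + (⅐)*19²) = -1/(56 + (⅐)*361) = -1/(56 + 361/7) = -1/753/7 = -1*7/753 = -7/753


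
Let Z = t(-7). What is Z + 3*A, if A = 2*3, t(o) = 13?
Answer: 31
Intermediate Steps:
Z = 13
A = 6
Z + 3*A = 13 + 3*6 = 13 + 18 = 31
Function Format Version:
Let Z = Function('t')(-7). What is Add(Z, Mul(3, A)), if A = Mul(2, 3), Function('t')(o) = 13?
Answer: 31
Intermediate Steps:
Z = 13
A = 6
Add(Z, Mul(3, A)) = Add(13, Mul(3, 6)) = Add(13, 18) = 31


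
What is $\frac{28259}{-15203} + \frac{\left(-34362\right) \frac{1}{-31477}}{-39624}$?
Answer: $- \frac{5874401485553}{3160310063924} \approx -1.8588$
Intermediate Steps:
$\frac{28259}{-15203} + \frac{\left(-34362\right) \frac{1}{-31477}}{-39624} = 28259 \left(- \frac{1}{15203}\right) + \left(-34362\right) \left(- \frac{1}{31477}\right) \left(- \frac{1}{39624}\right) = - \frac{28259}{15203} + \frac{34362}{31477} \left(- \frac{1}{39624}\right) = - \frac{28259}{15203} - \frac{5727}{207874108} = - \frac{5874401485553}{3160310063924}$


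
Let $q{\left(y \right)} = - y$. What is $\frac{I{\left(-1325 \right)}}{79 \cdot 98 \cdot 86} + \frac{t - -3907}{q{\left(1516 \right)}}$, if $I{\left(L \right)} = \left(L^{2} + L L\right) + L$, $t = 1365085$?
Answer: $- \frac{226542563801}{252342748} \approx -897.76$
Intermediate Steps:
$I{\left(L \right)} = L + 2 L^{2}$ ($I{\left(L \right)} = \left(L^{2} + L^{2}\right) + L = 2 L^{2} + L = L + 2 L^{2}$)
$\frac{I{\left(-1325 \right)}}{79 \cdot 98 \cdot 86} + \frac{t - -3907}{q{\left(1516 \right)}} = \frac{\left(-1325\right) \left(1 + 2 \left(-1325\right)\right)}{79 \cdot 98 \cdot 86} + \frac{1365085 - -3907}{\left(-1\right) 1516} = \frac{\left(-1325\right) \left(1 - 2650\right)}{7742 \cdot 86} + \frac{1365085 + 3907}{-1516} = \frac{\left(-1325\right) \left(-2649\right)}{665812} + 1368992 \left(- \frac{1}{1516}\right) = 3509925 \cdot \frac{1}{665812} - \frac{342248}{379} = \frac{3509925}{665812} - \frac{342248}{379} = - \frac{226542563801}{252342748}$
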